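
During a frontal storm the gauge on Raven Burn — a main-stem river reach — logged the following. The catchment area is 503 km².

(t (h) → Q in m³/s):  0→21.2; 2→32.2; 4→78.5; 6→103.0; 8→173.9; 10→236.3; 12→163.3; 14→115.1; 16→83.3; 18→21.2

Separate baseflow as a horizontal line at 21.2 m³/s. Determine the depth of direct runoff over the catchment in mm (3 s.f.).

d ≈ 11.7 mm

Direct runoff: 0.0, 11.0, 57.3, 81.8, 152.7, 215.1, 142.1, 93.9, 62.1, 0.0 m³/s; ΣQ_DR = 816.0 m³/s.
V = ΣQ_DR · Δt = 816.0 × 7200 s = 5.875 × 10^6 m³.
Over A = 503 km², depth = V / A = 11.7 mm.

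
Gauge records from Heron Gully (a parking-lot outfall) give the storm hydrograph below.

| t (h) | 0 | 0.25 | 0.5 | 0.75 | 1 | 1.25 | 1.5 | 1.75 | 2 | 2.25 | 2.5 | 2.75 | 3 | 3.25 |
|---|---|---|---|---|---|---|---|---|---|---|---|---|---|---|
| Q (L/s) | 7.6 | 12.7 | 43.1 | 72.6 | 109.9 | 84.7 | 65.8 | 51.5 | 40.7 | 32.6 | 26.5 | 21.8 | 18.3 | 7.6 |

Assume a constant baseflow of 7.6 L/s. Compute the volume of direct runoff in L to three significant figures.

Direct-runoff ordinates (Q − Q_b): 0.0, 5.1, 35.5, 65.0, 102.3, 77.1, 58.2, 43.9, 33.1, 25.0, 18.9, 14.2, 10.7, 0.0 L/s.
ΣQ_DR = 489.0 L/s.
With Δt = 0.25 h = 900 s, V = ΣQ_DR · Δt = 489.0 × 900 = 4.40 × 10^5 L.

V ≈ 4.40 × 10^5 L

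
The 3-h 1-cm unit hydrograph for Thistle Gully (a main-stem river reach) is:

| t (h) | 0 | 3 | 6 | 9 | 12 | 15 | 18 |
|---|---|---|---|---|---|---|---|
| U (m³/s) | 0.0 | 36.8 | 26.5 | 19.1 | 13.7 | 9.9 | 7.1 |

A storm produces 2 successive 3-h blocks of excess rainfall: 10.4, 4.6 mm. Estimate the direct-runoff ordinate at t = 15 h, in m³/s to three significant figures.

By discrete convolution, Q_j = Σ (P_i / 10 mm) · U_{j−i}.
At t = 15 h (j=5): Q = (10.4/10)·9.9 + (4.6/10)·13.7 = 16.6 m³/s.

Q ≈ 16.6 m³/s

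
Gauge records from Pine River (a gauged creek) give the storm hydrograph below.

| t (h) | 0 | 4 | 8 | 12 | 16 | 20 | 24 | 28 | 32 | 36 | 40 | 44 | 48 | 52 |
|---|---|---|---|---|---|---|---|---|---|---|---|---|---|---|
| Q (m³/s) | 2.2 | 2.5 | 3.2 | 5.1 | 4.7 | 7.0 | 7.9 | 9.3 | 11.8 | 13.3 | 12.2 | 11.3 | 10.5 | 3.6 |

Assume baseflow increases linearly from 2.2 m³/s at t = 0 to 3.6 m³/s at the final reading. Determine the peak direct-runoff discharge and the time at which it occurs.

Subtracting baseflow gives direct-runoff ordinates: 0.00, 0.19, 0.78, 2.58, 2.07, 4.26, 5.05, 6.35, 8.74, 10.13, 8.92, 7.92, 7.01, 0.00 m³/s.
The maximum is 10.13 m³/s, occurring at the reading for t = 36 h.

Q_p = 10.13 m³/s at t = 36 h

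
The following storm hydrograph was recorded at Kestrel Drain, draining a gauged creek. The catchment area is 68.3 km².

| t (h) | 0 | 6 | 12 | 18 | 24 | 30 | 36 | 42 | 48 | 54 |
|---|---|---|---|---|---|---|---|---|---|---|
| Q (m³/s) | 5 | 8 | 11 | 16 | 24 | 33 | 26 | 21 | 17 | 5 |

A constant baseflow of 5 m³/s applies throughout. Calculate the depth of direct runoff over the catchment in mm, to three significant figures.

d ≈ 36.7 mm

Direct runoff: 0.0, 3.0, 6.0, 11.0, 19.0, 28.0, 21.0, 16.0, 12.0, 0.0 m³/s; ΣQ_DR = 116.0 m³/s.
V = ΣQ_DR · Δt = 116.0 × 21600 s = 2.506 × 10^6 m³.
Over A = 68.3 km², depth = V / A = 36.7 mm.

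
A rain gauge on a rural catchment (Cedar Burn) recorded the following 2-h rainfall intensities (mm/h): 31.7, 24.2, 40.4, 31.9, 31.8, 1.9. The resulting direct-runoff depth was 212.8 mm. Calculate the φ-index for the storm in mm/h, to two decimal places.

Only the 5 blocks with intensity above φ contribute runoff: 31.7, 24.2, 40.4, 31.9, 31.8 mm/h.
Σ(I−φ)·Δt = d  ⇒  (31.7+24.2+40.4+31.9+31.8 − 5φ)·2 = 212.8
φ = (160.0 − 212.8/2) / 5 = 10.72 mm/h.

φ ≈ 10.72 mm/h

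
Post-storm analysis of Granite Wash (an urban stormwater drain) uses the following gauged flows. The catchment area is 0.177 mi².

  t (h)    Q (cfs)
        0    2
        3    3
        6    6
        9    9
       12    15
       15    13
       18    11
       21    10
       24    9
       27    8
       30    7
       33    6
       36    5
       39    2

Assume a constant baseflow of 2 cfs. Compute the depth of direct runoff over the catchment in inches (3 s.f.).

Direct runoff: 0.0, 1.0, 4.0, 7.0, 13.0, 11.0, 9.0, 8.0, 7.0, 6.0, 5.0, 4.0, 3.0, 0.0 cfs; ΣQ_DR = 78.00 cfs.
V = ΣQ_DR · Δt = 78.00 × 10800 s = 8.424 × 10^5 ft³.
Over A = 0.177 mi², depth = V / A = 2.05 in.

d ≈ 2.05 in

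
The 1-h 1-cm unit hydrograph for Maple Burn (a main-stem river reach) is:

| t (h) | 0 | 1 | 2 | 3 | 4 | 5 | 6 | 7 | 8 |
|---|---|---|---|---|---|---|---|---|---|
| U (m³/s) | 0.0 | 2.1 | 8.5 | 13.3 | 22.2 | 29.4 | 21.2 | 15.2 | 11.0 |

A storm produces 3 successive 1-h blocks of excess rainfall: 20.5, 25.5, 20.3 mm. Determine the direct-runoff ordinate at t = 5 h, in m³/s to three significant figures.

Q ≈ 144 m³/s

By discrete convolution, Q_j = Σ (P_i / 10 mm) · U_{j−i}.
At t = 5 h (j=5): Q = (20.5/10)·29.4 + (25.5/10)·22.2 + (20.3/10)·13.3 = 144 m³/s.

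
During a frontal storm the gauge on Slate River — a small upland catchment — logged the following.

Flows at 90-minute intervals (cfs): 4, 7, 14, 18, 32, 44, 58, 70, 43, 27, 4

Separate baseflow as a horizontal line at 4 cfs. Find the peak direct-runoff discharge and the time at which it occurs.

Q_p = 66.0 cfs at t = 10.5 h

Subtracting baseflow gives direct-runoff ordinates: 0.0, 3.0, 10.0, 14.0, 28.0, 40.0, 54.0, 66.0, 39.0, 23.0, 0.0 cfs.
The maximum is 66.0 cfs, occurring at the reading for t = 10.5 h.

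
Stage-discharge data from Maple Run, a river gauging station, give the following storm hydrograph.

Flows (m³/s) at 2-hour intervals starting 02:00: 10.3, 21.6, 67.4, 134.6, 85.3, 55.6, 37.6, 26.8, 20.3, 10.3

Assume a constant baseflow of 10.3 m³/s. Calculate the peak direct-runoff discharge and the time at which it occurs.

Subtracting baseflow gives direct-runoff ordinates: 0.0, 11.3, 57.1, 124.3, 75.0, 45.3, 27.3, 16.5, 10.0, 0.0 m³/s.
The maximum is 124.3 m³/s, occurring at the reading for t = 08:00.

Q_p = 124.3 m³/s at t = 08:00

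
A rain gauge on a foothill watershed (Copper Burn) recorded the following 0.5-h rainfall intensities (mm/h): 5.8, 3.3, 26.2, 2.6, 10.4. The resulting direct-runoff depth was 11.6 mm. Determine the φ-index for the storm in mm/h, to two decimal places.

φ ≈ 6.70 mm/h

Only the 2 blocks with intensity above φ contribute runoff: 26.2, 10.4 mm/h.
Σ(I−φ)·Δt = d  ⇒  (26.2+10.4 − 2φ)·0.5 = 11.6
φ = (36.60 − 11.6/0.5) / 2 = 6.70 mm/h.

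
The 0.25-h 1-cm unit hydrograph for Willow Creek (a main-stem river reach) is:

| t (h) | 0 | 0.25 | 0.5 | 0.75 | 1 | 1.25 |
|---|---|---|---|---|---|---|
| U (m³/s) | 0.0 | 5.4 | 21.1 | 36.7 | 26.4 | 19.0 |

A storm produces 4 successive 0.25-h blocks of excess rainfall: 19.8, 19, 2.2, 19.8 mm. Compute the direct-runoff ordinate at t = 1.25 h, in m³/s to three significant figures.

By discrete convolution, Q_j = Σ (P_i / 10 mm) · U_{j−i}.
At t = 1.25 h (j=5): Q = (19.8/10)·19.0 + (19/10)·26.4 + (2.2/10)·36.7 + (19.8/10)·21.1 = 138 m³/s.

Q ≈ 138 m³/s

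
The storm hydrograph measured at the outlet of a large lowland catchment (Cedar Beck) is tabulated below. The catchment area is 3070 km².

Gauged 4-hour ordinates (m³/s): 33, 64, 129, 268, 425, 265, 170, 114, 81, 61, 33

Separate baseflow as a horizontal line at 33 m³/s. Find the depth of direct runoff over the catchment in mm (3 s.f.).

d ≈ 6.00 mm

Direct runoff: 0.0, 31.0, 96.0, 235.0, 392.0, 232.0, 137.0, 81.0, 48.0, 28.0, 0.0 m³/s; ΣQ_DR = 1280 m³/s.
V = ΣQ_DR · Δt = 1280 × 14400 s = 1.843 × 10^7 m³.
Over A = 3070 km², depth = V / A = 6.00 mm.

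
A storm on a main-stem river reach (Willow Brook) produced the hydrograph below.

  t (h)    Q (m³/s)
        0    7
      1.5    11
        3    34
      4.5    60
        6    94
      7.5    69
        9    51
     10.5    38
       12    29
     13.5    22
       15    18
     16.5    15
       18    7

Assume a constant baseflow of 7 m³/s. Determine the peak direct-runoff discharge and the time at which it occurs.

Subtracting baseflow gives direct-runoff ordinates: 0.0, 4.0, 27.0, 53.0, 87.0, 62.0, 44.0, 31.0, 22.0, 15.0, 11.0, 8.0, 0.0 m³/s.
The maximum is 87.0 m³/s, occurring at the reading for t = 6 h.

Q_p = 87.0 m³/s at t = 6 h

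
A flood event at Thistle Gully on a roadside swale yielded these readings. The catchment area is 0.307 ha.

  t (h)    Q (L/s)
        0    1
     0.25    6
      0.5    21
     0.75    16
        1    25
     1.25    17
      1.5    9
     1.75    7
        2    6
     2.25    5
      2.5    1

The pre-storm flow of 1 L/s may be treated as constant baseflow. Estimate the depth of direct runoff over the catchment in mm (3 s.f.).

d ≈ 30.2 mm

Direct runoff: 0.0, 5.0, 20.0, 15.0, 24.0, 16.0, 8.0, 6.0, 5.0, 4.0, 0.0 L/s; ΣQ_DR = 103.0 L/s.
V = ΣQ_DR · Δt = 103.0 × 900 s = 92700 L.
Over A = 0.307 ha, depth = V / A = 30.2 mm.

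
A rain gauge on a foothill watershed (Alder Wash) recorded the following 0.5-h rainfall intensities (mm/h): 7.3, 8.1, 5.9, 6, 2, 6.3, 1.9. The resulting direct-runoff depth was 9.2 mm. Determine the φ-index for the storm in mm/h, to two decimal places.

Only the 5 blocks with intensity above φ contribute runoff: 7.3, 8.1, 5.9, 6, 6.3 mm/h.
Σ(I−φ)·Δt = d  ⇒  (7.3+8.1+5.9+6+6.3 − 5φ)·0.5 = 9.2
φ = (33.60 − 9.2/0.5) / 5 = 3.04 mm/h.

φ ≈ 3.04 mm/h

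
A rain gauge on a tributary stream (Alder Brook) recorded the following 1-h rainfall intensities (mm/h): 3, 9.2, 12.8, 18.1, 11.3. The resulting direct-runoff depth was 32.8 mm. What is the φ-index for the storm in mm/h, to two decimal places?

Only the 4 blocks with intensity above φ contribute runoff: 9.2, 12.8, 18.1, 11.3 mm/h.
Σ(I−φ)·Δt = d  ⇒  (9.2+12.8+18.1+11.3 − 4φ)·1 = 32.8
φ = (51.40 − 32.8/1) / 4 = 4.65 mm/h.

φ ≈ 4.65 mm/h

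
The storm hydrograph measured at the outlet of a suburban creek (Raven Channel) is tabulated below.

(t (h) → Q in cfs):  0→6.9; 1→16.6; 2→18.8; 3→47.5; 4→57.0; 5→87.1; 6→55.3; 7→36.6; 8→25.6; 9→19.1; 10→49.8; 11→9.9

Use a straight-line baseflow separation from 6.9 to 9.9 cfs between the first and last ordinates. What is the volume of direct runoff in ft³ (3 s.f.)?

Direct-runoff ordinates (Q − Q_b): 0.00, 9.43, 11.35, 39.78, 49.01, 78.84, 46.76, 27.79, 16.52, 9.75, 40.17, 0.00 cfs.
ΣQ_DR = 329.4 cfs.
With Δt = 1 h = 3600 s, V = ΣQ_DR · Δt = 329.4 × 3600 = 1.19 × 10^6 ft³.

V ≈ 1.19 × 10^6 ft³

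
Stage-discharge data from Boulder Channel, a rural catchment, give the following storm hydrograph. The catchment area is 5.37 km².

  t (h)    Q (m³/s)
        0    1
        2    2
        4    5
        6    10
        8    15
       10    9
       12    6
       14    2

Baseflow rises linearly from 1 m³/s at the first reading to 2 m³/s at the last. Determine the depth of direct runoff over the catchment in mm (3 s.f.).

Direct runoff: 0.00, 0.86, 3.71, 8.57, 13.43, 7.29, 4.14, 0.00 m³/s; ΣQ_DR = 38.00 m³/s.
V = ΣQ_DR · Δt = 38.00 × 7200 s = 2.736 × 10^5 m³.
Over A = 5.37 km², depth = V / A = 50.9 mm.

d ≈ 50.9 mm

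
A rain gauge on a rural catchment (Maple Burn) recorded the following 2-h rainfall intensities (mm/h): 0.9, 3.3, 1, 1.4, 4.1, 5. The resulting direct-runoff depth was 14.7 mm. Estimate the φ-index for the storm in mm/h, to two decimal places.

φ ≈ 1.68 mm/h

Only the 3 blocks with intensity above φ contribute runoff: 3.3, 4.1, 5 mm/h.
Σ(I−φ)·Δt = d  ⇒  (3.3+4.1+5 − 3φ)·2 = 14.7
φ = (12.40 − 14.7/2) / 3 = 1.68 mm/h.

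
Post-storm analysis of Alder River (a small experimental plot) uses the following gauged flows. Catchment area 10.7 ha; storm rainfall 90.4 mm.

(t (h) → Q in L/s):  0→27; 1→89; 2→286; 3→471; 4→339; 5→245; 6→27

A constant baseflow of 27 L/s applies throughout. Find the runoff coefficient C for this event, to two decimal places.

C ≈ 0.48

ΣQ_DR = 1295 L/s; V = ΣQ_DR·Δt = 4.662 × 10^6 L.
Runoff depth d = V / A = 43.57 mm.
C = d / P = 43.57 / 90.4 = 0.48.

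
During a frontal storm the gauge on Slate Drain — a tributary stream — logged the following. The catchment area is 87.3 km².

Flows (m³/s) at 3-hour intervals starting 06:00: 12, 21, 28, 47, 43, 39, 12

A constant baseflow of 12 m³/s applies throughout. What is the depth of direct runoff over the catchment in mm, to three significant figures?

d ≈ 14.6 mm

Direct runoff: 0.0, 9.0, 16.0, 35.0, 31.0, 27.0, 0.0 m³/s; ΣQ_DR = 118.0 m³/s.
V = ΣQ_DR · Δt = 118.0 × 10800 s = 1.274 × 10^6 m³.
Over A = 87.3 km², depth = V / A = 14.6 mm.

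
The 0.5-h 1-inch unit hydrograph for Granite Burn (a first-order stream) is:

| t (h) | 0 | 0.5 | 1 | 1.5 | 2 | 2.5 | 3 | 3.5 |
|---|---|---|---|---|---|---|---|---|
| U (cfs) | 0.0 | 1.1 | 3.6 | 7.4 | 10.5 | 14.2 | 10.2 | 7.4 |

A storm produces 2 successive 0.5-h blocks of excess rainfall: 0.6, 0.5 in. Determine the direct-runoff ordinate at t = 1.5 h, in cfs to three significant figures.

By discrete convolution, Q_j = Σ (P_i / 1 in) · U_{j−i}.
At t = 1.5 h (j=3): Q = (0.6/1)·7.4 + (0.5/1)·3.6 = 6.24 cfs.

Q ≈ 6.24 cfs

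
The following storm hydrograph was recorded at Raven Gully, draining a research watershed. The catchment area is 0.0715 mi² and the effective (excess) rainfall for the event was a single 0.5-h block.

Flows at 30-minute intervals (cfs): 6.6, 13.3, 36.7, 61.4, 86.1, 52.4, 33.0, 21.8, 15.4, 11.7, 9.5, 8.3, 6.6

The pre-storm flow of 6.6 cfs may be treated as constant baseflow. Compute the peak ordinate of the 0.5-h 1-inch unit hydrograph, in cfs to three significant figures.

Direct runoff: 0.0, 6.7, 30.1, 54.8, 79.5, 45.8, 26.4, 15.2, 8.8, 5.1, 2.9, 1.7, 0.0 cfs; ΣQ_DR = 277.0 cfs, peak = 79.5 cfs.
Runoff depth d = ΣQ_DR·Δt / A = 277.0 × 1800 / (0.0715 mi²) = 3.002 in.
The 1-inch UH is the DRH scaled by (1 in)/d, so U_p = 79.5 × 1/3.002 = 26.5 cfs.

U_p ≈ 26.5 cfs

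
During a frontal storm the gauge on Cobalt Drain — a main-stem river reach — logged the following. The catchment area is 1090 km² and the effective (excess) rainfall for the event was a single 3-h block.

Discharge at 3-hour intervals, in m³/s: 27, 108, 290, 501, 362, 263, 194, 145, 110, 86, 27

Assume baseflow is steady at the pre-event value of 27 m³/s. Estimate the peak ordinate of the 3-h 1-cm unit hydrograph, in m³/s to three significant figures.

U_p ≈ 263 m³/s

Direct runoff: 0.0, 81.0, 263.0, 474.0, 335.0, 236.0, 167.0, 118.0, 83.0, 59.0, 0.0 m³/s; ΣQ_DR = 1816 m³/s, peak = 474.0 m³/s.
Runoff depth d = ΣQ_DR·Δt / A = 1816 × 10800 / (1090 km²) = 17.99 mm.
The 1-cm UH is the DRH scaled by (10 mm)/d, so U_p = 474.0 × 10/17.99 = 263 m³/s.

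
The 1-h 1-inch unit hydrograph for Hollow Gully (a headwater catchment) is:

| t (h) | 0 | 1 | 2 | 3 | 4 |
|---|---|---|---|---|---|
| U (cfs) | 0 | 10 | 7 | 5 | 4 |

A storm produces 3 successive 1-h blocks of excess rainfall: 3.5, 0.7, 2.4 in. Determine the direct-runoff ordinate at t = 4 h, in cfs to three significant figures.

Q ≈ 34.3 cfs

By discrete convolution, Q_j = Σ (P_i / 1 in) · U_{j−i}.
At t = 4 h (j=4): Q = (3.5/1)·4 + (0.7/1)·5 + (2.4/1)·7 = 34.3 cfs.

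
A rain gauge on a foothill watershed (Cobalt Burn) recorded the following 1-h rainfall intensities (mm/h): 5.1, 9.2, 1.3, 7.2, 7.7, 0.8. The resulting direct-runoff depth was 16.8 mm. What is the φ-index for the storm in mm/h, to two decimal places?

φ ≈ 3.10 mm/h

Only the 4 blocks with intensity above φ contribute runoff: 5.1, 9.2, 7.2, 7.7 mm/h.
Σ(I−φ)·Δt = d  ⇒  (5.1+9.2+7.2+7.7 − 4φ)·1 = 16.8
φ = (29.20 − 16.8/1) / 4 = 3.10 mm/h.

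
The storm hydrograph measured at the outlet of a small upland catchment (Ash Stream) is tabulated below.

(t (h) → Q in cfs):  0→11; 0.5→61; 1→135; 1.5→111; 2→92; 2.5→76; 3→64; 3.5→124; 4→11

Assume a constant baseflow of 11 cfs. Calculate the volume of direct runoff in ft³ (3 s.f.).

V ≈ 1.05 × 10^6 ft³

Direct-runoff ordinates (Q − Q_b): 0.0, 50.0, 124.0, 100.0, 81.0, 65.0, 53.0, 113.0, 0.0 cfs.
ΣQ_DR = 586.0 cfs.
With Δt = 0.5 h = 1800 s, V = ΣQ_DR · Δt = 586.0 × 1800 = 1.05 × 10^6 ft³.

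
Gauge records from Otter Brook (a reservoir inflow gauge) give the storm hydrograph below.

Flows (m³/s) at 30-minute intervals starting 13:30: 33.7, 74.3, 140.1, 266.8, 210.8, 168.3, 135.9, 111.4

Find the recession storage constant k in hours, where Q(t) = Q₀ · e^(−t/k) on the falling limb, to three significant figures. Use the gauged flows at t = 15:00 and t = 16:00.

On the falling limb, Q drops from 266.8 to 168.3 m³/s between t = 15:00 and t = 16:00 (Δt = 1 h).
k = −Δt / ln(Q₂/Q₁) = −1 / ln(168.3/266.8) = 2.17 h.

k ≈ 2.17 h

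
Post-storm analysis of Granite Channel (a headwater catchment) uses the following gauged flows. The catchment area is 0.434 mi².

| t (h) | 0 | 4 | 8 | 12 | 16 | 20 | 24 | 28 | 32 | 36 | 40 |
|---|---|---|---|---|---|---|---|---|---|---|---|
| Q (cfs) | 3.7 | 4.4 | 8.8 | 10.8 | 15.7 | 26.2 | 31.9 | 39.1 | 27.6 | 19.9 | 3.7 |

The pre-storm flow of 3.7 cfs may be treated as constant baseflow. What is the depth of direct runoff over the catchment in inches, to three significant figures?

Direct runoff: 0.0, 0.7, 5.1, 7.1, 12.0, 22.5, 28.2, 35.4, 23.9, 16.2, 0.0 cfs; ΣQ_DR = 151.1 cfs.
V = ΣQ_DR · Δt = 151.1 × 14400 s = 2.176 × 10^6 ft³.
Over A = 0.434 mi², depth = V / A = 2.16 in.

d ≈ 2.16 in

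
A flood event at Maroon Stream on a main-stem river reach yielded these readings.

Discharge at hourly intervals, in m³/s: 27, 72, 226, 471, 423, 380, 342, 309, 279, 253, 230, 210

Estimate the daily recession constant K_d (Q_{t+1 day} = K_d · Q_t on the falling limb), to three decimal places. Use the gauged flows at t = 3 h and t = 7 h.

Between t = 3 h and t = 7 h the flow falls from 471 to 309 m³/s over 4×1 h = 4 h.
Per-interval ratio K = (309/471)^(1/4) = 0.9000; K_d = K^(24/1) = 0.080.

K_d ≈ 0.080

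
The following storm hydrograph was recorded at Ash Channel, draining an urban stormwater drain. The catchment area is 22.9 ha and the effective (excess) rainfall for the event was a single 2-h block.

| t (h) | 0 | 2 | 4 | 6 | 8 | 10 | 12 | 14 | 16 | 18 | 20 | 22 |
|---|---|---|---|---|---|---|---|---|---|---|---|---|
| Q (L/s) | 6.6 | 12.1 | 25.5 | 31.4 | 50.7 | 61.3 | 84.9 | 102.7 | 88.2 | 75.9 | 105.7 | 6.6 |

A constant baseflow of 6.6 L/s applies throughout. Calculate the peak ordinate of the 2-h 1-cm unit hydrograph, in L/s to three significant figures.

Direct runoff: 0.0, 5.5, 18.9, 24.8, 44.1, 54.7, 78.3, 96.1, 81.6, 69.3, 99.1, 0.0 L/s; ΣQ_DR = 572.4 L/s, peak = 99.1 L/s.
Runoff depth d = ΣQ_DR·Δt / A = 572.4 × 7200 / (22.9 ha) = 18.00 mm.
The 1-cm UH is the DRH scaled by (10 mm)/d, so U_p = 99.1 × 10/18.00 = 55.1 L/s.

U_p ≈ 55.1 L/s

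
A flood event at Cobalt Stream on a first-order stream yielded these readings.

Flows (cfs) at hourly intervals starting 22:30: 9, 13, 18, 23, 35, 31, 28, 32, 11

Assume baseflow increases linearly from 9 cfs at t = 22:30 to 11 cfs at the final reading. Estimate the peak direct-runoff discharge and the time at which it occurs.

Subtracting baseflow gives direct-runoff ordinates: 0.00, 3.75, 8.50, 13.25, 25.00, 20.75, 17.50, 21.25, 0.00 cfs.
The maximum is 25.00 cfs, occurring at the reading for t = 02:30.

Q_p = 25.00 cfs at t = 02:30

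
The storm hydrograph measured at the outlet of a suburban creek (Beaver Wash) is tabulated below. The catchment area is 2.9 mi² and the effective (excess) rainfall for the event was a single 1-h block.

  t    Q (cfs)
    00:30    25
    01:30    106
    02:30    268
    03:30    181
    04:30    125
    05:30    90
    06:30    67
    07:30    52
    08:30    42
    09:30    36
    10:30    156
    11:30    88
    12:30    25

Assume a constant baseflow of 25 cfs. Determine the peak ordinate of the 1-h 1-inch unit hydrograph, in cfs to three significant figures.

Direct runoff: 0.0, 81.0, 243.0, 156.0, 100.0, 65.0, 42.0, 27.0, 17.0, 11.0, 131.0, 63.0, 0.0 cfs; ΣQ_DR = 936.0 cfs, peak = 243.0 cfs.
Runoff depth d = ΣQ_DR·Δt / A = 936.0 × 3600 / (2.9 mi²) = 0.5001 in.
The 1-inch UH is the DRH scaled by (1 in)/d, so U_p = 243.0 × 1/0.5001 = 486 cfs.

U_p ≈ 486 cfs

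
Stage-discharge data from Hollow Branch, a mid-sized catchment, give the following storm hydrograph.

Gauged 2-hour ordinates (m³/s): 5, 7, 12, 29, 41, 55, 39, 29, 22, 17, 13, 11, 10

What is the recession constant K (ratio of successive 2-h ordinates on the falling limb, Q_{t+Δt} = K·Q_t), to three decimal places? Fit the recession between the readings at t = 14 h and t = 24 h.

K ≈ 0.808

Using the recession-limb readings at t = 14 h and t = 24 h: Q falls from 29 to 10 m³/s over 5 intervals.
K = (Q₂/Q₁)^(1/5) = (10/29)^(1/5) = 0.808.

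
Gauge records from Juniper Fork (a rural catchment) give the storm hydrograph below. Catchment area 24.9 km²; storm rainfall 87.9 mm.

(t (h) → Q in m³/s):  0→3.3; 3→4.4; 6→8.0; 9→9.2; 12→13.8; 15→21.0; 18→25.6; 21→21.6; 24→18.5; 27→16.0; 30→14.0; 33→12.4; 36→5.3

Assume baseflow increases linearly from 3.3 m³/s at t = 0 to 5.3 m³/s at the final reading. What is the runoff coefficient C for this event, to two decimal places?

C ≈ 0.58

ΣQ_DR = 117.2 m³/s; V = ΣQ_DR·Δt = 1.266 × 10^6 m³.
Runoff depth d = V / A = 50.83 mm.
C = d / P = 50.83 / 87.9 = 0.58.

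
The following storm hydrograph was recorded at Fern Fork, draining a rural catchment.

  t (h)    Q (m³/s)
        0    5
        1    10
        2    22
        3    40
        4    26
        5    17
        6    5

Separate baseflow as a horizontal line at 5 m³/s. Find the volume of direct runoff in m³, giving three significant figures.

V ≈ 3.24 × 10^5 m³

Direct-runoff ordinates (Q − Q_b): 0.0, 5.0, 17.0, 35.0, 21.0, 12.0, 0.0 m³/s.
ΣQ_DR = 90.00 m³/s.
With Δt = 1 h = 3600 s, V = ΣQ_DR · Δt = 90.00 × 3600 = 3.24 × 10^5 m³.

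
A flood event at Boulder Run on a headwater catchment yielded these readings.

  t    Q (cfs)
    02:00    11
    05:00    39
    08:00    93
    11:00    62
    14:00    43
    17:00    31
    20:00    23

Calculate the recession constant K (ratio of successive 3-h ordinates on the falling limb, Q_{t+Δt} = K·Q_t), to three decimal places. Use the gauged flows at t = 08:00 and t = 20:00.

Using the recession-limb readings at t = 08:00 and t = 20:00: Q falls from 93 to 23 cfs over 4 intervals.
K = (Q₂/Q₁)^(1/4) = (23/93)^(1/4) = 0.705.

K ≈ 0.705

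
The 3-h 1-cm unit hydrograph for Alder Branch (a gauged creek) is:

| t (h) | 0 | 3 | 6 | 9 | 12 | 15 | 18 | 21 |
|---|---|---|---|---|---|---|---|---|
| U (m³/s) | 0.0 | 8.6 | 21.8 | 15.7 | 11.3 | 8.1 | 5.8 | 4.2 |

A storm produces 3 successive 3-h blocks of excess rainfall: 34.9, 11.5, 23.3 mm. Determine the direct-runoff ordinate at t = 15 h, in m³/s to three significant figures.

By discrete convolution, Q_j = Σ (P_i / 10 mm) · U_{j−i}.
At t = 15 h (j=5): Q = (34.9/10)·8.1 + (11.5/10)·11.3 + (23.3/10)·15.7 = 77.8 m³/s.

Q ≈ 77.8 m³/s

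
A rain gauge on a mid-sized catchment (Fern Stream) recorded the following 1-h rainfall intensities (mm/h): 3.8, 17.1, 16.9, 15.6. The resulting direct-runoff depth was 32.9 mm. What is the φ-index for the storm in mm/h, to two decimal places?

Only the 3 blocks with intensity above φ contribute runoff: 17.1, 16.9, 15.6 mm/h.
Σ(I−φ)·Δt = d  ⇒  (17.1+16.9+15.6 − 3φ)·1 = 32.9
φ = (49.60 − 32.9/1) / 3 = 5.57 mm/h.

φ ≈ 5.57 mm/h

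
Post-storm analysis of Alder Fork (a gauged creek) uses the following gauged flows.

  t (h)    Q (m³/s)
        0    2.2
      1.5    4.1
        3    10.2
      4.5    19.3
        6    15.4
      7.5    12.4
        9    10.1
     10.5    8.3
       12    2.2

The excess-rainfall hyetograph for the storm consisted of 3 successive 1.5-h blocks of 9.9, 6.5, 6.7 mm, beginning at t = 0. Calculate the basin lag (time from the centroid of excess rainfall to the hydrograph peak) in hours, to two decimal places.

t_L ≈ 2.46 h

Centroid of excess rainfall: t_c = Σ P_i·t̄_i / ΣP_i = 2.0422 h (block centres at 0.75, 2.25, 3.75 h).
Hydrograph peak occurs at t = 4.5 h, so basin lag t_L = 4.5 − 2.0422 = 2.46 h.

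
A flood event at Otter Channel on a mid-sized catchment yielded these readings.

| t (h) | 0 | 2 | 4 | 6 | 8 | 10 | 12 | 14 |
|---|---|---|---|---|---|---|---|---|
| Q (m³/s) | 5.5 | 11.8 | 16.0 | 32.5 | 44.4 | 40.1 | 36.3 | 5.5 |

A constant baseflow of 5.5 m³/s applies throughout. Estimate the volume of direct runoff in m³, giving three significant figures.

V ≈ 1.07 × 10^6 m³

Direct-runoff ordinates (Q − Q_b): 0.0, 6.3, 10.5, 27.0, 38.9, 34.6, 30.8, 0.0 m³/s.
ΣQ_DR = 148.1 m³/s.
With Δt = 2 h = 7200 s, V = ΣQ_DR · Δt = 148.1 × 7200 = 1.07 × 10^6 m³.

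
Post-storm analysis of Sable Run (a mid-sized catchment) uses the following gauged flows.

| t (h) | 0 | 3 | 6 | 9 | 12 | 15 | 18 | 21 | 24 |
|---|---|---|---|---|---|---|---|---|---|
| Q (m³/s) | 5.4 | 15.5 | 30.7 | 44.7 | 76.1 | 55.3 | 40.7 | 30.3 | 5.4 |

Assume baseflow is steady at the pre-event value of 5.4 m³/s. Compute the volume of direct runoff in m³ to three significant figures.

V ≈ 2.76 × 10^6 m³

Direct-runoff ordinates (Q − Q_b): 0.0, 10.1, 25.3, 39.3, 70.7, 49.9, 35.3, 24.9, 0.0 m³/s.
ΣQ_DR = 255.5 m³/s.
With Δt = 3 h = 10800 s, V = ΣQ_DR · Δt = 255.5 × 10800 = 2.76 × 10^6 m³.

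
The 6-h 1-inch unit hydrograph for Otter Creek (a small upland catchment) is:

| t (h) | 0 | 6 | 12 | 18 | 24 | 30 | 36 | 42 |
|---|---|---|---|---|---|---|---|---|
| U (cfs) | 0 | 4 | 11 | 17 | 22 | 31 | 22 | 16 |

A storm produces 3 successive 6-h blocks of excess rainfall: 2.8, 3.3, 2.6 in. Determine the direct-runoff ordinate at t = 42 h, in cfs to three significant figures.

By discrete convolution, Q_j = Σ (P_i / 1 in) · U_{j−i}.
At t = 42 h (j=7): Q = (2.8/1)·16 + (3.3/1)·22 + (2.6/1)·31 = 198 cfs.

Q ≈ 198 cfs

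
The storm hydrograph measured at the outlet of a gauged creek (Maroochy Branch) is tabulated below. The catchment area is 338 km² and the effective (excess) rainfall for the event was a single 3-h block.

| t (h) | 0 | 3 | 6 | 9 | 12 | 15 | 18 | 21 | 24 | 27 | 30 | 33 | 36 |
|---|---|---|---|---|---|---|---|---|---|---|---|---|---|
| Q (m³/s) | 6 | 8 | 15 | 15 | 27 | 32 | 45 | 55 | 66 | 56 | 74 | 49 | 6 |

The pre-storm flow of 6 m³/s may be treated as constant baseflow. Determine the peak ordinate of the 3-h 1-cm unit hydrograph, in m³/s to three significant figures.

Direct runoff: 0.0, 2.0, 9.0, 9.0, 21.0, 26.0, 39.0, 49.0, 60.0, 50.0, 68.0, 43.0, 0.0 m³/s; ΣQ_DR = 376.0 m³/s, peak = 68.0 m³/s.
Runoff depth d = ΣQ_DR·Δt / A = 376.0 × 10800 / (338 km²) = 12.01 mm.
The 1-cm UH is the DRH scaled by (10 mm)/d, so U_p = 68.0 × 10/12.01 = 56.6 m³/s.

U_p ≈ 56.6 m³/s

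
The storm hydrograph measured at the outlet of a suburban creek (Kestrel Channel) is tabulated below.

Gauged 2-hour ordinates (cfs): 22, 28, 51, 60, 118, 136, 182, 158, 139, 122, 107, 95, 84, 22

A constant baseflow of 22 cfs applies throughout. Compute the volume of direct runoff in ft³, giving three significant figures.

Direct-runoff ordinates (Q − Q_b): 0.0, 6.0, 29.0, 38.0, 96.0, 114.0, 160.0, 136.0, 117.0, 100.0, 85.0, 73.0, 62.0, 0.0 cfs.
ΣQ_DR = 1016 cfs.
With Δt = 2 h = 7200 s, V = ΣQ_DR · Δt = 1016 × 7200 = 7.32 × 10^6 ft³.

V ≈ 7.32 × 10^6 ft³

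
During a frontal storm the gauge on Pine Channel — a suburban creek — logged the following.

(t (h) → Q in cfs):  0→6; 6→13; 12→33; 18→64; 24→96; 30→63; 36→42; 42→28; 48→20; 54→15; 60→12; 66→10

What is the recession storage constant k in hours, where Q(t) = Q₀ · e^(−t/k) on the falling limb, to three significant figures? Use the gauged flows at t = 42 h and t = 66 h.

k ≈ 23.3 h

On the falling limb, Q drops from 28 to 10 cfs between t = 42 h and t = 66 h (Δt = 24 h).
k = −Δt / ln(Q₂/Q₁) = −24 / ln(10/28) = 23.3 h.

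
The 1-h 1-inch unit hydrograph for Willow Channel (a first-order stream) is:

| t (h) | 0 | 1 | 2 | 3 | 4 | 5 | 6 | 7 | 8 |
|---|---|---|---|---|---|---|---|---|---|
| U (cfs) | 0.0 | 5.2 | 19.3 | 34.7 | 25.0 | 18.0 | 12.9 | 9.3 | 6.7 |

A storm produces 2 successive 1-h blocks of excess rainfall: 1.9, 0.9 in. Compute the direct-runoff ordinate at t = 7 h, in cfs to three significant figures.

By discrete convolution, Q_j = Σ (P_i / 1 in) · U_{j−i}.
At t = 7 h (j=7): Q = (1.9/1)·9.3 + (0.9/1)·12.9 = 29.3 cfs.

Q ≈ 29.3 cfs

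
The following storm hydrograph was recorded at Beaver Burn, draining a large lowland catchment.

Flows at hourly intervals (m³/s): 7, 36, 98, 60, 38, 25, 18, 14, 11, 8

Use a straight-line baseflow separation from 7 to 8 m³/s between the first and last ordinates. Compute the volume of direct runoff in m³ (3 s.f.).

V ≈ 8.64 × 10^5 m³

Direct-runoff ordinates (Q − Q_b): 0.00, 28.89, 90.78, 52.67, 30.56, 17.44, 10.33, 6.22, 3.11, 0.00 m³/s.
ΣQ_DR = 240.0 m³/s.
With Δt = 1 h = 3600 s, V = ΣQ_DR · Δt = 240.0 × 3600 = 8.64 × 10^5 m³.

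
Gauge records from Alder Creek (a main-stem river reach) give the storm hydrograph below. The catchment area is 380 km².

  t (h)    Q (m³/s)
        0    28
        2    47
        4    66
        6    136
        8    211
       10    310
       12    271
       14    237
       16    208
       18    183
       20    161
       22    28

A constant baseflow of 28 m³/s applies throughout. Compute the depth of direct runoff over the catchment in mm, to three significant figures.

d ≈ 29.4 mm

Direct runoff: 0.0, 19.0, 38.0, 108.0, 183.0, 282.0, 243.0, 209.0, 180.0, 155.0, 133.0, 0.0 m³/s; ΣQ_DR = 1550 m³/s.
V = ΣQ_DR · Δt = 1550 × 7200 s = 1.116 × 10^7 m³.
Over A = 380 km², depth = V / A = 29.4 mm.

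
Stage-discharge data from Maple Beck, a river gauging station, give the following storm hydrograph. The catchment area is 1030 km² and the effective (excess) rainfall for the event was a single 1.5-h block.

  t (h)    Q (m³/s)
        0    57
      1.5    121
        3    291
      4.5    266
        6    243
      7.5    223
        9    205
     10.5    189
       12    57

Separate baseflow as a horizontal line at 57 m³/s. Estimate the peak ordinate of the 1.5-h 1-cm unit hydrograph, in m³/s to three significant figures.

Direct runoff: 0.0, 64.0, 234.0, 209.0, 186.0, 166.0, 148.0, 132.0, 0.0 m³/s; ΣQ_DR = 1139 m³/s, peak = 234.0 m³/s.
Runoff depth d = ΣQ_DR·Δt / A = 1139 × 5400 / (1030 km²) = 5.971 mm.
The 1-cm UH is the DRH scaled by (10 mm)/d, so U_p = 234.0 × 10/5.971 = 392 m³/s.

U_p ≈ 392 m³/s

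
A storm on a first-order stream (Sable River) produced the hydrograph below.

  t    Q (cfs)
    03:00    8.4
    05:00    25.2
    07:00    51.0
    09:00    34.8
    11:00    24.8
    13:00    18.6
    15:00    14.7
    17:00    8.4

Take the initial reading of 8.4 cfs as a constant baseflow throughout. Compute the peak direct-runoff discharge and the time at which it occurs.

Q_p = 42.6 cfs at t = 07:00

Subtracting baseflow gives direct-runoff ordinates: 0.0, 16.8, 42.6, 26.4, 16.4, 10.2, 6.3, 0.0 cfs.
The maximum is 42.6 cfs, occurring at the reading for t = 07:00.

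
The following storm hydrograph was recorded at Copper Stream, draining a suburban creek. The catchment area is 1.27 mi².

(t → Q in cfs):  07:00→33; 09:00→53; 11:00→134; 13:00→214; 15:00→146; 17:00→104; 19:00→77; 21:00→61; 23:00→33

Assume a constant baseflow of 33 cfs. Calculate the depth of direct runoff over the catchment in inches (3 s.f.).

d ≈ 1.36 in

Direct runoff: 0.0, 20.0, 101.0, 181.0, 113.0, 71.0, 44.0, 28.0, 0.0 cfs; ΣQ_DR = 558.0 cfs.
V = ΣQ_DR · Δt = 558.0 × 7200 s = 4.018 × 10^6 ft³.
Over A = 1.27 mi², depth = V / A = 1.36 in.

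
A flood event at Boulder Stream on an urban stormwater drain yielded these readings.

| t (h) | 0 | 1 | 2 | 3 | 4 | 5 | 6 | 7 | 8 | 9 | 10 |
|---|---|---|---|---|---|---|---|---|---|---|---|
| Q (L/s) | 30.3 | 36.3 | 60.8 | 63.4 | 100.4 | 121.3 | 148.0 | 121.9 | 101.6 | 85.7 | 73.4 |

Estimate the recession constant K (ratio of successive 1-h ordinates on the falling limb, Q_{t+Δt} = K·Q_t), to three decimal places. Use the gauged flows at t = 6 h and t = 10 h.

K ≈ 0.839

Using the recession-limb readings at t = 6 h and t = 10 h: Q falls from 148.0 to 73.4 L/s over 4 intervals.
K = (Q₂/Q₁)^(1/4) = (73.4/148.0)^(1/4) = 0.839.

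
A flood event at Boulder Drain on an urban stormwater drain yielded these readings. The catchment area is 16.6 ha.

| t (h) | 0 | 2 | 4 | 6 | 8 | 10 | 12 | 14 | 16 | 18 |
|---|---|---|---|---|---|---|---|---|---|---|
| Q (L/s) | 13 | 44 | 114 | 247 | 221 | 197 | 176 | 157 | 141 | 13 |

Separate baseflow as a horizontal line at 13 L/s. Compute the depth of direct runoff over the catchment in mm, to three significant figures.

d ≈ 51.7 mm

Direct runoff: 0.0, 31.0, 101.0, 234.0, 208.0, 184.0, 163.0, 144.0, 128.0, 0.0 L/s; ΣQ_DR = 1193 L/s.
V = ΣQ_DR · Δt = 1193 × 7200 s = 8.590 × 10^6 L.
Over A = 16.6 ha, depth = V / A = 51.7 mm.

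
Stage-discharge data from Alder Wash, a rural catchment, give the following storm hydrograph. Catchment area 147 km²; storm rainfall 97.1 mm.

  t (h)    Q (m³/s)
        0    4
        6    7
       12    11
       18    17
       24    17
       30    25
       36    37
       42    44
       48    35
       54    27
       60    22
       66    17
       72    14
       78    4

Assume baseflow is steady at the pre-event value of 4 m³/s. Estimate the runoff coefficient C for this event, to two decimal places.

ΣQ_DR = 225.0 m³/s; V = ΣQ_DR·Δt = 4.860 × 10^6 m³.
Runoff depth d = V / A = 33.06 mm.
C = d / P = 33.06 / 97.1 = 0.34.

C ≈ 0.34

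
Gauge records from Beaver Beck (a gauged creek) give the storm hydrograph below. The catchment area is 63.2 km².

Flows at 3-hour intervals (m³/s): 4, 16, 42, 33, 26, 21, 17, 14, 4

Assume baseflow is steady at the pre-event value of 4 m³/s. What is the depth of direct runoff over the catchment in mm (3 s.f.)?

d ≈ 24.1 mm

Direct runoff: 0.0, 12.0, 38.0, 29.0, 22.0, 17.0, 13.0, 10.0, 0.0 m³/s; ΣQ_DR = 141.0 m³/s.
V = ΣQ_DR · Δt = 141.0 × 10800 s = 1.523 × 10^6 m³.
Over A = 63.2 km², depth = V / A = 24.1 mm.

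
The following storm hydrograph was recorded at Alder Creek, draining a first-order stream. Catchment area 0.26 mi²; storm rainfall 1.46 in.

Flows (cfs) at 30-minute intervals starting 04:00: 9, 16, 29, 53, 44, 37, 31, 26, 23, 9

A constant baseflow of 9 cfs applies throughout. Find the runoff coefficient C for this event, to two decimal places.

C ≈ 0.38

ΣQ_DR = 187.0 cfs; V = ΣQ_DR·Δt = 3.366 × 10^5 ft³.
Runoff depth d = V / A = 0.5573 in.
C = d / P = 0.5573 / 1.46 = 0.38.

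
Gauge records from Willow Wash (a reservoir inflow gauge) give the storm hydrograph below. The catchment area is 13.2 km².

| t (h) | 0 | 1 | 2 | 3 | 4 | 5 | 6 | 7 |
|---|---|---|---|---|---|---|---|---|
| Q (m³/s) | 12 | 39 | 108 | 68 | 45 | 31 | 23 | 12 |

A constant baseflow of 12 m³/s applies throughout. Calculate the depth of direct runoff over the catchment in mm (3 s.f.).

Direct runoff: 0.0, 27.0, 96.0, 56.0, 33.0, 19.0, 11.0, 0.0 m³/s; ΣQ_DR = 242.0 m³/s.
V = ΣQ_DR · Δt = 242.0 × 3600 s = 8.712 × 10^5 m³.
Over A = 13.2 km², depth = V / A = 66.0 mm.

d ≈ 66.0 mm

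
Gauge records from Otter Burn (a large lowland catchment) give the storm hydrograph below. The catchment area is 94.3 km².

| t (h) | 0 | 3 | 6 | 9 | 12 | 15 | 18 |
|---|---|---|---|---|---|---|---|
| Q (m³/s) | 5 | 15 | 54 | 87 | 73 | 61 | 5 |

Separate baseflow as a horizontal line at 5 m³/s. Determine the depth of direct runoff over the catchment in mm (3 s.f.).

Direct runoff: 0.0, 10.0, 49.0, 82.0, 68.0, 56.0, 0.0 m³/s; ΣQ_DR = 265.0 m³/s.
V = ΣQ_DR · Δt = 265.0 × 10800 s = 2.862 × 10^6 m³.
Over A = 94.3 km², depth = V / A = 30.3 mm.

d ≈ 30.3 mm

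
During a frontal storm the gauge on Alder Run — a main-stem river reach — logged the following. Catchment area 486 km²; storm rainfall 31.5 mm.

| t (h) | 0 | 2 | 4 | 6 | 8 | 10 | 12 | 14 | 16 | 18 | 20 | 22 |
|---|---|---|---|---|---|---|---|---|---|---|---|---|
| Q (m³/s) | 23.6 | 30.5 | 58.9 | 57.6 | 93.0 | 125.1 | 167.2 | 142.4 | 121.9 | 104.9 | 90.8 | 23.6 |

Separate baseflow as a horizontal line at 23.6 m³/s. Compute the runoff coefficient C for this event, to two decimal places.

ΣQ_DR = 756.3 m³/s; V = ΣQ_DR·Δt = 5.445 × 10^6 m³.
Runoff depth d = V / A = 11.20 mm.
C = d / P = 11.20 / 31.5 = 0.36.

C ≈ 0.36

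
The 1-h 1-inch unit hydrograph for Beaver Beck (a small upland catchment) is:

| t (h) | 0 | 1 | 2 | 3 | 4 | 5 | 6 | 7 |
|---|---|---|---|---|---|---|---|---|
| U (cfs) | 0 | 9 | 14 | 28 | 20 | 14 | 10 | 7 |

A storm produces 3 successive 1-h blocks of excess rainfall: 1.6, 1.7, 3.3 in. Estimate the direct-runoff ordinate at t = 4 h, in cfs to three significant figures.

By discrete convolution, Q_j = Σ (P_i / 1 in) · U_{j−i}.
At t = 4 h (j=4): Q = (1.6/1)·20 + (1.7/1)·28 + (3.3/1)·14 = 126 cfs.

Q ≈ 126 cfs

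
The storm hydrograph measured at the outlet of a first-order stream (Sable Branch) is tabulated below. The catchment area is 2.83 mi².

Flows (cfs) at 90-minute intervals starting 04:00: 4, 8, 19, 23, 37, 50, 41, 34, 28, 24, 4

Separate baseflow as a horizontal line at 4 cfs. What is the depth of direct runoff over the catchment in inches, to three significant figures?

Direct runoff: 0.0, 4.0, 15.0, 19.0, 33.0, 46.0, 37.0, 30.0, 24.0, 20.0, 0.0 cfs; ΣQ_DR = 228.0 cfs.
V = ΣQ_DR · Δt = 228.0 × 5400 s = 1.231 × 10^6 ft³.
Over A = 2.83 mi², depth = V / A = 0.187 in.

d ≈ 0.187 in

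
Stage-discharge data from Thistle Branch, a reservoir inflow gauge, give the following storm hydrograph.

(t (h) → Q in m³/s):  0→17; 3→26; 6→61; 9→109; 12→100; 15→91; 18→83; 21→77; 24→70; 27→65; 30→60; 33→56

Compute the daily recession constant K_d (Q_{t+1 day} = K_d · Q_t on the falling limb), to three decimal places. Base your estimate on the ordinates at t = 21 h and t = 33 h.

K_d ≈ 0.529

Between t = 21 h and t = 33 h the flow falls from 77 to 56 m³/s over 4×3 h = 12 h.
Per-interval ratio K = (56/77)^(1/4) = 0.9235; K_d = K^(24/3) = 0.529.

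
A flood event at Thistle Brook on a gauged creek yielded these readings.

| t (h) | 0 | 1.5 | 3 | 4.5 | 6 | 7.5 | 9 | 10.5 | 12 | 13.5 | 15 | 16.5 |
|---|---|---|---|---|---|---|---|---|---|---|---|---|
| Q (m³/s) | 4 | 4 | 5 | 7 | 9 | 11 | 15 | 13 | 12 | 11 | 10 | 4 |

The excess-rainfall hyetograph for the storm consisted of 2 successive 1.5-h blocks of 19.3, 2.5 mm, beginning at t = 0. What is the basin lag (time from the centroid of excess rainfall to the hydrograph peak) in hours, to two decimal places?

t_L ≈ 8.08 h

Centroid of excess rainfall: t_c = Σ P_i·t̄_i / ΣP_i = 0.9220 h (block centres at 0.75, 2.25 h).
Hydrograph peak occurs at t = 9 h, so basin lag t_L = 9 − 0.9220 = 8.08 h.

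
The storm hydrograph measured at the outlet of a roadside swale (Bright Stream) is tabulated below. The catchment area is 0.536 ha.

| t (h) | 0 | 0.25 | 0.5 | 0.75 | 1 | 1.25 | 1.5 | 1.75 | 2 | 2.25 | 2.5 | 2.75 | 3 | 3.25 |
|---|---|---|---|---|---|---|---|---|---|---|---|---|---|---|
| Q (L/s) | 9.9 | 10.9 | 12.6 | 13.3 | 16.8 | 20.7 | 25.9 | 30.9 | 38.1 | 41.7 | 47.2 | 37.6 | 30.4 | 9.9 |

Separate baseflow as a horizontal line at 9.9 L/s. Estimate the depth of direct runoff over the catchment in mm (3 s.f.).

d ≈ 34.8 mm

Direct runoff: 0.0, 1.0, 2.7, 3.4, 6.9, 10.8, 16.0, 21.0, 28.2, 31.8, 37.3, 27.7, 20.5, 0.0 L/s; ΣQ_DR = 207.3 L/s.
V = ΣQ_DR · Δt = 207.3 × 900 s = 1.866 × 10^5 L.
Over A = 0.536 ha, depth = V / A = 34.8 mm.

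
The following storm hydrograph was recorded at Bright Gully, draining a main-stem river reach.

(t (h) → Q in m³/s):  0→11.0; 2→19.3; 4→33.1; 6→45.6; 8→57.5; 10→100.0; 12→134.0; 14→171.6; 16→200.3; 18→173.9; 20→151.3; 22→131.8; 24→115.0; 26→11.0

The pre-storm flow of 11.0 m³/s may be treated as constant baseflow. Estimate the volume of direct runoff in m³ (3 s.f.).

V ≈ 8.65 × 10^6 m³

Direct-runoff ordinates (Q − Q_b): 0.0, 8.3, 22.1, 34.6, 46.5, 89.0, 123.0, 160.6, 189.3, 162.9, 140.3, 120.8, 104.0, 0.0 m³/s.
ΣQ_DR = 1201 m³/s.
With Δt = 2 h = 7200 s, V = ΣQ_DR · Δt = 1201 × 7200 = 8.65 × 10^6 m³.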